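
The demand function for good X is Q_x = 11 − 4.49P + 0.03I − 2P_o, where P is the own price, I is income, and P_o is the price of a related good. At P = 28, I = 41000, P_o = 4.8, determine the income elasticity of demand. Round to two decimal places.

1.11

Evaluating quantity at (P, I, P_o) gives Q_x = 11 − 4.49(28) + 0.03(41000) − 2(4.8) = 11 − 125.72 + 1230 − 9.6 = 1105.68.
∂Q_x/∂I = +0.03, so E_I = 0.03·(41000/1105.68) ≈ 1.11.
E_I > 1: normal good (luxury).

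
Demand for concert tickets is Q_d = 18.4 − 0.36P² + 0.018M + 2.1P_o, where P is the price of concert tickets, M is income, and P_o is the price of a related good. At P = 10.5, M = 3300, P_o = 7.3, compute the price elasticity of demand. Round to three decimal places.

-1.485

Substituting, Q_d = 18.4 − 0.36(10.5)² + 0.018(3300) + 2.1(7.3) = 18.4 − 39.69 + 59.4 + 15.33 = 53.44.
∂Q_d/∂P = −2·0.36·P = -7.56, so E_p = -7.56·(10.5/53.44) ≈ -1.485.
|E_p| > 1: demand is elastic.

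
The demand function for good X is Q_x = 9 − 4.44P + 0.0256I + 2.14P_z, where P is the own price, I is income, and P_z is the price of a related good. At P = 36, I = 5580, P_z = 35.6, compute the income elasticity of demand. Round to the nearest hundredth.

Evaluating quantity at (P, I, P_z) gives Q_x = 9 − 4.44(36) + 0.0256(5580) + 2.14(35.6) = 9 − 159.84 + 142.848 + 76.184 = 68.192.
∂Q_x/∂I = +0.0256, so E_I = 0.0256·(5580/68.192) ≈ 2.09.
E_I > 1: normal good (luxury).

2.09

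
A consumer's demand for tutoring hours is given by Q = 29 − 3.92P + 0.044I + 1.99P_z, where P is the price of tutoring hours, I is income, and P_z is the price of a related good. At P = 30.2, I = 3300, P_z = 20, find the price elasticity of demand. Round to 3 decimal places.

Substituting, Q = 29 − 3.92(30.2) + 0.044(3300) + 1.99(20) = 29 − 118.384 + 145.2 + 39.8 = 95.616.
∂Q/∂P = −3.92, so E_p = (−3.92)·(30.2/95.616) ≈ -1.238.
|E_p| > 1: demand is elastic.

-1.238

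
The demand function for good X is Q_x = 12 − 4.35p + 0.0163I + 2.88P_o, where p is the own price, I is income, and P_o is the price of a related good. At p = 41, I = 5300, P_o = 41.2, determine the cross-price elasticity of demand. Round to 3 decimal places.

3.066

First evaluate Q_x: 12 − 4.35(41) + 0.0163(5300) + 2.88(41.2) = 12 − 178.35 + 86.39 + 118.656 = 38.696.
∂Q_x/∂P_o = +2.88, so E_xy = 2.88·(41.2/38.696) ≈ 3.066.
E_xy > 0: the goods are substitutes.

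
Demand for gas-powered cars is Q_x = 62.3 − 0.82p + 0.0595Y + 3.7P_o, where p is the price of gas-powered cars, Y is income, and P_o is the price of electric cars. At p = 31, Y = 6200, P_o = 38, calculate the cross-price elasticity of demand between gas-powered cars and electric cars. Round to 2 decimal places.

0.26

At the given point, Q_x = 62.3 − 0.82(31) + 0.0595(6200) + 3.7(38) = 62.3 − 25.42 + 368.9 + 140.6 = 546.38.
∂Q_x/∂P_o = +3.7, so E_xy = 3.7·(38/546.38) ≈ 0.26.
E_xy > 0: the goods are substitutes.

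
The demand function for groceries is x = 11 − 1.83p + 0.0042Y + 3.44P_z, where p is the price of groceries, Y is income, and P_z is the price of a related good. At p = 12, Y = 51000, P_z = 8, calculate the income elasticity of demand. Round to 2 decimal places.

0.93

At the given point, x = 11 − 1.83(12) + 0.0042(51000) + 3.44(8) = 11 − 21.96 + 214.2 + 27.52 = 230.76.
∂x/∂Y = +0.0042, so E_I = 0.0042·(51000/230.76) ≈ 0.93.
E_I ∈ (0,1): normal good (necessity).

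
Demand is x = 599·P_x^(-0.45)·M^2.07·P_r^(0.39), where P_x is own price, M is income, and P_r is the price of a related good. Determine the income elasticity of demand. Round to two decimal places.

2.07

For a Cobb–Douglas (constant-elasticity) form x = A·M^α·…, the elasticity with respect to M equals the exponent α at every point.
Here the exponent on M is 2.07, so the income elasticity of demand is 2.07.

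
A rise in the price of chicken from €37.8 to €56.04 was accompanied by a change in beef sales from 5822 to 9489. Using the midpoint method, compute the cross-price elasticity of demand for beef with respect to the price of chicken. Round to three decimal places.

%ΔQ_x = (9489 − 5822)/[(5822+9489)/2] = 3667/7655.5 ≈ 0.4790.
%ΔP_y = (56.04 − 37.8)/[(37.8+56.04)/2] ≈ 0.3887.
E_xy = 0.4790/0.3887 ≈ 1.232.
E_xy > 0, so beef and chicken are substitutes.

1.232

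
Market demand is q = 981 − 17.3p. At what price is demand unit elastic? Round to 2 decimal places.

28.35

For linear demand q = a − bp, E = −bp/(a − bp). |E| = 1 ⇒ bp = a − bp ⇒ p = a/(2b).
p = 981/(2·17.3) ≈ 28.35.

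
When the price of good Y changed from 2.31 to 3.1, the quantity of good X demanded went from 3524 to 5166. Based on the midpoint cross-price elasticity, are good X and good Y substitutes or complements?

%ΔQ_x = (5166 − 3524)/[(3524+5166)/2] = 1642/4345 ≈ 0.3779.
%ΔP_y = (3.1 − 2.31)/[(2.31+3.1)/2] ≈ 0.2921.
E_xy = 0.3779/0.2921 ≈ 1.294.
E_xy > 0, so the goods are substitutes.

substitutes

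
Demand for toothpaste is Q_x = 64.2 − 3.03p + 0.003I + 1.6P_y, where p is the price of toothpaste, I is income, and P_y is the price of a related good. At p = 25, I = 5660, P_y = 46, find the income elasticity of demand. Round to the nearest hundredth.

Q_x = 64.2 − 3.03(25) + 0.003(5660) + 1.6(46) = 64.2 − 75.75 + 16.98 + 73.6 = 79.03.
∂Q_x/∂I = +0.003, so E_I = 0.003·(5660/79.03) ≈ 0.21.
E_I ∈ (0,1): normal good (necessity).

0.21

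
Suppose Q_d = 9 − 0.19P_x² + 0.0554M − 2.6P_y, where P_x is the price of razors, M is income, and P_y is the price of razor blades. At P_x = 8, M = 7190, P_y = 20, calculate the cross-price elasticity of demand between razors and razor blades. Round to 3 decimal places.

-0.152

At the given point, Q_d = 9 − 0.19(8)² + 0.0554(7190) − 2.6(20) = 9 − 12.16 + 398.326 − 52 = 343.166.
∂Q_d/∂P_y = −2.6, so E_xy = -2.6·(20/343.166) ≈ -0.152.
E_xy < 0: the goods are complements.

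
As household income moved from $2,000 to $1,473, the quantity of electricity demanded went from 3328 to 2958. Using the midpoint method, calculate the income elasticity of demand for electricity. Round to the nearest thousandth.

0.388

%ΔQ = (2958 − 3328)/[(3328+2958)/2] = -370/3143 ≈ -0.1177.
%ΔI = (1,473 − 2,000)/[(2,000+1,473)/2] = -527/1736.5 ≈ -0.3035.
E_I = %ΔQ/%ΔI ≈ 0.388.
E_I ∈ (0,1): normal good (necessity).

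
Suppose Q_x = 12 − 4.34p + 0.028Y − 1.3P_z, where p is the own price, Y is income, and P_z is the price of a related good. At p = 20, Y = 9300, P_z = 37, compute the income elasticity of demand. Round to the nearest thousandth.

First evaluate Q_x: 12 − 4.34(20) + 0.028(9300) − 1.3(37) = 12 − 86.8 + 260.4 − 48.1 = 137.5.
∂Q_x/∂Y = +0.028, so E_I = 0.028·(9300/137.5) ≈ 1.894.
E_I > 1: normal good (luxury).

1.894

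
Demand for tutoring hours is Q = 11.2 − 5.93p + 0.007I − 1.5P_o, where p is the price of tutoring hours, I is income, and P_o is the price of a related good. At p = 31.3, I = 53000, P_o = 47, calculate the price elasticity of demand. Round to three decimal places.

Evaluating quantity at (p, I, P_o) gives Q = 11.2 − 5.93(31.3) + 0.007(53000) − 1.5(47) = 11.2 − 185.609 + 371 − 70.5 = 126.091.
∂Q/∂p = −5.93, so E_p = (−5.93)·(31.3/126.091) ≈ -1.472.
|E_p| > 1: demand is elastic.

-1.472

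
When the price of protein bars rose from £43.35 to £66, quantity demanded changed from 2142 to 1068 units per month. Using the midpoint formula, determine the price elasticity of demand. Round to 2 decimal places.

-1.62

%Δq = (1068 − 2142)/[(2142 + 1068)/2] = -1074/1605 ≈ -0.6692.
%ΔP = (66 − 43.35)/[(43.35 + 66)/2] = 22.65/54.675 ≈ 0.4143.
Arc elasticity E = %Δq/%ΔP ≈ -0.6692/0.4143 ≈ -1.62.
|E| > 1: demand is elastic over this range.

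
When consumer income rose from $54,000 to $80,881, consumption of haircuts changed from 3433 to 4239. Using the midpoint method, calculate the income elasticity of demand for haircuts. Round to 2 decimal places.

%ΔQ = (4239 − 3433)/[(3433+4239)/2] = 806/3836 ≈ 0.2101.
%ΔI = (80,881 − 54,000)/[(54,000+80,881)/2] = 26881/67440.5 ≈ 0.3986.
E_I = %ΔQ/%ΔI ≈ 0.53.
E_I ∈ (0,1): normal good (necessity).

0.53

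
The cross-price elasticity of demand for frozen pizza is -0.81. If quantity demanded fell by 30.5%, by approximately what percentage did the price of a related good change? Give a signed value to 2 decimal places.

37.65

%ΔQ ≈ E × %ΔP_y ⇒ %ΔP_y = %ΔQ / E = (-30.5%)/(-0.81) ≈ 37.65%.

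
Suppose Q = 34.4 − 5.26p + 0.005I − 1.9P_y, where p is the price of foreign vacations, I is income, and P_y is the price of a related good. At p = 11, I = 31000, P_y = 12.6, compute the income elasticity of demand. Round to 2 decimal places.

At the given point, Q = 34.4 − 5.26(11) + 0.005(31000) − 1.9(12.6) = 34.4 − 57.86 + 155 − 23.94 = 107.6.
∂Q/∂I = +0.005, so E_I = 0.005·(31000/107.6) ≈ 1.44.
E_I > 1: normal good (luxury).

1.44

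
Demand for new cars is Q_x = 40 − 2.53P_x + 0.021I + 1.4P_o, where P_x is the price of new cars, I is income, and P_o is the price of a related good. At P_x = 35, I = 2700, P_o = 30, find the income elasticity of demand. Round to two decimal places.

Evaluating quantity at (P_x, I, P_o) gives Q_x = 40 − 2.53(35) + 0.021(2700) + 1.4(30) = 40 − 88.55 + 56.7 + 42 = 50.15.
∂Q_x/∂I = +0.021, so E_I = 0.021·(2700/50.15) ≈ 1.13.
E_I > 1: normal good (luxury).

1.13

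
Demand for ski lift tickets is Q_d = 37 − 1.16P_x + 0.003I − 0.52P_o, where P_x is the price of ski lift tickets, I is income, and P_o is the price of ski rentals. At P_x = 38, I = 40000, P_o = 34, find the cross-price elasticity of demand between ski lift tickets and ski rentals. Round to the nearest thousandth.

Substituting, Q_d = 37 − 1.16(38) + 0.003(40000) − 0.52(34) = 37 − 44.08 + 120 − 17.68 = 95.24.
∂Q_d/∂P_o = −0.52, so E_xy = -0.52·(34/95.24) ≈ -0.186.
E_xy < 0: the goods are complements.

-0.186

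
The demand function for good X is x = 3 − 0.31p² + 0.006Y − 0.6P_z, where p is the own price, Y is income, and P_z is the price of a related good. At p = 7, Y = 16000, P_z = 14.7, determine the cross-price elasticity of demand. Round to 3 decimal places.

-0.118

At the given point, x = 3 − 0.31(7)² + 0.006(16000) − 0.6(14.7) = 3 − 15.19 + 96 − 8.82 = 74.99.
∂x/∂P_z = −0.6, so E_xy = -0.6·(14.7/74.99) ≈ -0.118.
E_xy < 0: the goods are complements.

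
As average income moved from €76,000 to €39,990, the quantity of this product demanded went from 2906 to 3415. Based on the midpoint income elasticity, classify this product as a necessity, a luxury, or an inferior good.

%ΔQ = (3415 − 2906)/[(2906+3415)/2] = 509/3160.5 ≈ 0.1611.
%ΔI = (39,990 − 76,000)/[(76,000+39,990)/2] = -36010/57995 ≈ -0.6209.
E_I = %ΔQ/%ΔI ≈ -0.259.
E_I < 0: inferior good.

inferior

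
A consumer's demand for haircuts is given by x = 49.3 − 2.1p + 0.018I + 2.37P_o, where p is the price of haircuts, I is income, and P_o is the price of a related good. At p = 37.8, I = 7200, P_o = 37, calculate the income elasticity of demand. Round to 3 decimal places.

x = 49.3 − 2.1(37.8) + 0.018(7200) + 2.37(37) = 49.3 − 79.38 + 129.6 + 87.69 = 187.21.
∂x/∂I = +0.018, so E_I = 0.018·(7200/187.21) ≈ 0.692.
E_I ∈ (0,1): normal good (necessity).

0.692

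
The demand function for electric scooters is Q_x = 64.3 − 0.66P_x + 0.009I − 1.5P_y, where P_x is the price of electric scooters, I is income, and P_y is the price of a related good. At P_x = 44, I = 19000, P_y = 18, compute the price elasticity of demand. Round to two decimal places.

Evaluating quantity at (P_x, I, P_y) gives Q_x = 64.3 − 0.66(44) + 0.009(19000) − 1.5(18) = 64.3 − 29.04 + 171 − 27 = 179.26.
∂Q_x/∂P_x = −0.66, so E_p = (−0.66)·(44/179.26) ≈ -0.16.
|E_p| < 1: demand is inelastic.

-0.16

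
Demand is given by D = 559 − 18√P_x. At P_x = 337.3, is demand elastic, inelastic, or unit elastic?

inelastic

At P_x = 337.3, D = 228.4169.
dD/dP_x = −18/(2√P_x) = −18/(2·18.3657).
Point elasticity E = (dD/dP_x)·(P_x/D) = -0.49 × 337.3/228.4169 ≈ -0.724.
|E| ≈ 0.724 < 1, so demand is inelastic.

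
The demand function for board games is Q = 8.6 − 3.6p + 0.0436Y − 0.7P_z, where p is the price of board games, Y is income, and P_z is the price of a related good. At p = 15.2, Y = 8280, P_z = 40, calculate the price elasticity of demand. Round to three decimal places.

First evaluate Q: 8.6 − 3.6(15.2) + 0.0436(8280) − 0.7(40) = 8.6 − 54.72 + 361.008 − 28 = 286.888.
∂Q/∂p = −3.6, so E_p = (−3.6)·(15.2/286.888) ≈ -0.191.
|E_p| < 1: demand is inelastic.

-0.191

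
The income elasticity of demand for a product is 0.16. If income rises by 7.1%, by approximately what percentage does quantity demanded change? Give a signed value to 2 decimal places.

1.14

%ΔQ ≈ E × %ΔI = (0.16) × (7.1%) ≈ 1.14%.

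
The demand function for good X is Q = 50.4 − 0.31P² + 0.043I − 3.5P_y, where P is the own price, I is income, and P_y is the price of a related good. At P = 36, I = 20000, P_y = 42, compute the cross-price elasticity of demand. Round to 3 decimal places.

-0.406

Substituting, Q = 50.4 − 0.31(36)² + 0.043(20000) − 3.5(42) = 50.4 − 401.76 + 860 − 147 = 361.64.
∂Q/∂P_y = −3.5, so E_xy = -3.5·(42/361.64) ≈ -0.406.
E_xy < 0: the goods are complements.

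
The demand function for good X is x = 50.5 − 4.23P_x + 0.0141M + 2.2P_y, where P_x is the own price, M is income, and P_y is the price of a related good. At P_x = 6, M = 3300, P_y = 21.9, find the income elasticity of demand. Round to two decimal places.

Substituting, x = 50.5 − 4.23(6) + 0.0141(3300) + 2.2(21.9) = 50.5 − 25.38 + 46.53 + 48.18 = 119.83.
∂x/∂M = +0.0141, so E_I = 0.0141·(3300/119.83) ≈ 0.39.
E_I ∈ (0,1): normal good (necessity).

0.39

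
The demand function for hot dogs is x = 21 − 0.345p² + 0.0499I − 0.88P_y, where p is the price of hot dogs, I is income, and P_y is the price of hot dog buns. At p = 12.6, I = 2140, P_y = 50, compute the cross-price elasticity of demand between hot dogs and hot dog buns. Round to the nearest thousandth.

Substituting, x = 21 − 0.345(12.6)² + 0.0499(2140) − 0.88(50) = 21 − 54.7722 + 106.786 − 44 = 29.0138.
∂x/∂P_y = −0.88, so E_xy = -0.88·(50/29.0138) ≈ -1.517.
E_xy < 0: the goods are complements.

-1.517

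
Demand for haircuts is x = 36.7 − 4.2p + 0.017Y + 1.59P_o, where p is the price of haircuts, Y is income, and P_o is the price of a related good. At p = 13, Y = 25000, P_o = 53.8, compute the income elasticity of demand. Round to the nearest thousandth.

0.863

Substituting, x = 36.7 − 4.2(13) + 0.017(25000) + 1.59(53.8) = 36.7 − 54.6 + 425 + 85.542 = 492.642.
∂x/∂Y = +0.017, so E_I = 0.017·(25000/492.642) ≈ 0.863.
E_I ∈ (0,1): normal good (necessity).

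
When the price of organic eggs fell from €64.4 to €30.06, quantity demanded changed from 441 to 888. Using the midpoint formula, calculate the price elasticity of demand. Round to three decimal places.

-0.925

%Δq = (888 − 441)/[(441 + 888)/2] = 447/664.5 ≈ 0.6727.
%ΔP = (30.06 − 64.4)/[(64.4 + 30.06)/2] = -34.34/47.23 ≈ -0.7271.
Arc elasticity E = %Δq/%ΔP ≈ 0.6727/-0.7271 ≈ -0.925.
|E| < 1: demand is inelastic over this range.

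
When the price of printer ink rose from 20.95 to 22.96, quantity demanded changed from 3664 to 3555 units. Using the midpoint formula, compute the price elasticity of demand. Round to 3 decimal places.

-0.330

%ΔQ = (3555 − 3664)/[(3664 + 3555)/2] = -109/3609.5 ≈ -0.0302.
%Δp = (22.96 − 20.95)/[(20.95 + 22.96)/2] = 2.01/21.955 ≈ 0.0916.
Arc elasticity E = %ΔQ/%Δp ≈ -0.0302/0.0916 ≈ -0.330.
|E| < 1: demand is inelastic over this range.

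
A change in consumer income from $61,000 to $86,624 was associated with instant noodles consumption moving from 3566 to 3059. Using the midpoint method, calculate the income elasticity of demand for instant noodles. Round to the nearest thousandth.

%ΔQ = (3059 − 3566)/[(3566+3059)/2] = -507/3312.5 ≈ -0.1531.
%ΔY = (86,624 − 61,000)/[(61,000+86,624)/2] = 25624/73812 ≈ 0.3472.
E_I = %ΔQ/%ΔY ≈ -0.441.
E_I < 0: inferior good.

-0.441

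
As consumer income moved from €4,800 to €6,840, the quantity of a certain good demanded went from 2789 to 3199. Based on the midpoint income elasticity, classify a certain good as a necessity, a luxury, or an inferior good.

necessity

%ΔQ = (3199 − 2789)/[(2789+3199)/2] = 410/2994 ≈ 0.1369.
%ΔI = (6,840 − 4,800)/[(4,800+6,840)/2] = 2040/5820 ≈ 0.3505.
E_I = %ΔQ/%ΔI ≈ 0.391.
E_I ∈ (0,1): normal good (necessity).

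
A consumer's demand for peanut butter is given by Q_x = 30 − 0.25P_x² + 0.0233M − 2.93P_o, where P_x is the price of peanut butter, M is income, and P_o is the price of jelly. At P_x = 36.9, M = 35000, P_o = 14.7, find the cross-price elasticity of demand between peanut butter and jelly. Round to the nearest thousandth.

Q_x = 30 − 0.25(36.9)² + 0.0233(35000) − 2.93(14.7) = 30 − 340.4025 + 815.5 − 43.071 = 462.0265.
∂Q_x/∂P_o = −2.93, so E_xy = -2.93·(14.7/462.0265) ≈ -0.093.
E_xy < 0: the goods are complements.

-0.093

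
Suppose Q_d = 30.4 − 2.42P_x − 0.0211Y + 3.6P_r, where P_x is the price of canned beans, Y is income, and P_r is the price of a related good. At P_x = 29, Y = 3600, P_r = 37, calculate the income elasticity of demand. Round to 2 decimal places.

First evaluate Q_d: 30.4 − 2.42(29) − 0.0211(3600) + 3.6(37) = 30.4 − 70.18 − 75.96 + 133.2 = 17.46.
∂Q_d/∂Y = −0.0211, so E_I = -0.0211·(3600/17.46) ≈ -4.35.
E_I < 0: inferior good.

-4.35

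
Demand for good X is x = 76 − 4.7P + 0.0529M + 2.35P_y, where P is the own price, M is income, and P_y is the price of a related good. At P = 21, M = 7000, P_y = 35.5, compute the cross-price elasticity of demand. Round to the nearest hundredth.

Evaluating quantity at (P, M, P_y) gives x = 76 − 4.7(21) + 0.0529(7000) + 2.35(35.5) = 76 − 98.7 + 370.3 + 83.425 = 431.025.
∂x/∂P_y = +2.35, so E_xy = 2.35·(35.5/431.025) ≈ 0.19.
E_xy > 0: the goods are substitutes.

0.19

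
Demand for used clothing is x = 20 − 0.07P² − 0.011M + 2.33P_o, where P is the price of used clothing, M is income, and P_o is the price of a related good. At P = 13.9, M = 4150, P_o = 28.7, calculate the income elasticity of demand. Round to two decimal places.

x = 20 − 0.07(13.9)² − 0.011(4150) + 2.33(28.7) = 20 − 13.5247 − 45.65 + 66.871 = 27.6963.
∂x/∂M = −0.011, so E_I = -0.011·(4150/27.6963) ≈ -1.65.
E_I < 0: inferior good.

-1.65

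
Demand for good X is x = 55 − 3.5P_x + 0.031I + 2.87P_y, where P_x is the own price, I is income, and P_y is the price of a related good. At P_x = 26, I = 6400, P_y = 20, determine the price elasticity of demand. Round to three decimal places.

-0.414

Substituting, x = 55 − 3.5(26) + 0.031(6400) + 2.87(20) = 55 − 91 + 198.4 + 57.4 = 219.8.
∂x/∂P_x = −3.5, so E_p = (−3.5)·(26/219.8) ≈ -0.414.
|E_p| < 1: demand is inelastic.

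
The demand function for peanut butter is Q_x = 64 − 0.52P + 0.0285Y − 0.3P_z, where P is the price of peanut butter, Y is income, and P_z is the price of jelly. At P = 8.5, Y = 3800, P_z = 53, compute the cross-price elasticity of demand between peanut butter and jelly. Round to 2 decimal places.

First evaluate Q_x: 64 − 0.52(8.5) + 0.0285(3800) − 0.3(53) = 64 − 4.42 + 108.3 − 15.9 = 151.98.
∂Q_x/∂P_z = −0.3, so E_xy = -0.3·(53/151.98) ≈ -0.10.
E_xy < 0: the goods are complements.

-0.10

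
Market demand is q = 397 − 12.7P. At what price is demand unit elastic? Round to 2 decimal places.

For linear demand q = a − bP, E = −bP/(a − bP). |E| = 1 ⇒ bP = a − bP ⇒ P = a/(2b).
P = 397/(2·12.7) ≈ 15.63.

15.63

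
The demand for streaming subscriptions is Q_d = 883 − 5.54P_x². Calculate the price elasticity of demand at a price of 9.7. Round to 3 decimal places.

-2.882

At P_x = 9.7, Q_d = 361.7414.
dQ_d/dP_x = −2·5.54·P_x = −107.476.
Point elasticity E = (dQ_d/dP_x)·(P_x/Q_d) = -107.476 × 9.7/361.7414 ≈ -2.882.
|E| > 1, so demand is elastic at this price.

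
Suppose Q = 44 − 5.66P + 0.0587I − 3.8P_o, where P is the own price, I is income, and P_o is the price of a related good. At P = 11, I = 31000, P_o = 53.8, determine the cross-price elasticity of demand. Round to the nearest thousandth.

-0.128

Substituting, Q = 44 − 5.66(11) + 0.0587(31000) − 3.8(53.8) = 44 − 62.26 + 1819.7 − 204.44 = 1597.
∂Q/∂P_o = −3.8, so E_xy = -3.8·(53.8/1597) ≈ -0.128.
E_xy < 0: the goods are complements.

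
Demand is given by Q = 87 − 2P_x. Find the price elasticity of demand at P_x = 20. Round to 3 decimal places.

-0.851

At P_x = 20, Q = 47.
dQ/dP_x = −2.
Point elasticity E = (dQ/dP_x)·(P_x/Q) = -2 × 20/47 ≈ -0.851.
|E| < 1, so demand is inelastic at this price.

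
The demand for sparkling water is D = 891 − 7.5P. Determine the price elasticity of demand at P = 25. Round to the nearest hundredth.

-0.27

At P = 25, D = 703.5.
dD/dP = −7.5.
Point elasticity E = (dD/dP)·(P/D) = -7.5 × 25/703.5 ≈ -0.27.
|E| < 1, so demand is inelastic at this price.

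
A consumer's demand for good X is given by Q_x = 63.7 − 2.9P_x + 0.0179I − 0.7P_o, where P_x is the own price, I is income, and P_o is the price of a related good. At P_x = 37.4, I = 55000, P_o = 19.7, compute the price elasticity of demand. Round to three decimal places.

Q_x = 63.7 − 2.9(37.4) + 0.0179(55000) − 0.7(19.7) = 63.7 − 108.46 + 984.5 − 13.79 = 925.95.
∂Q_x/∂P_x = −2.9, so E_p = (−2.9)·(37.4/925.95) ≈ -0.117.
|E_p| < 1: demand is inelastic.

-0.117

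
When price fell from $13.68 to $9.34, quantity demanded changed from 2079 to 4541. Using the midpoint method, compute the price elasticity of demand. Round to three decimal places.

%ΔQ = (4541 − 2079)/[(2079 + 4541)/2] = 2462/3310 ≈ 0.7438.
%ΔP = (9.34 − 13.68)/[(13.68 + 9.34)/2] = -4.34/11.51 ≈ -0.3771.
Arc elasticity E = %ΔQ/%ΔP ≈ 0.7438/-0.3771 ≈ -1.973.
|E| > 1: demand is elastic over this range.

-1.973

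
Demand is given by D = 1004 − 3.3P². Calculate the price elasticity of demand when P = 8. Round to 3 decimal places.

At P = 8, D = 792.8.
dD/dP = −2·3.3·P = −52.8.
Point elasticity E = (dD/dP)·(P/D) = -52.8 × 8/792.8 ≈ -0.533.
|E| < 1, so demand is inelastic at this price.

-0.533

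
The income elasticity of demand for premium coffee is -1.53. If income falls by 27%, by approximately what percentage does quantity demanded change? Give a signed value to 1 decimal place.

41.3

%ΔQ ≈ E × %ΔI = (-1.53) × (-27%) ≈ 41.3%.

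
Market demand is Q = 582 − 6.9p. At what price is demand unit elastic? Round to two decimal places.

For linear demand Q = a − bp, E = −bp/(a − bp). |E| = 1 ⇒ bp = a − bp ⇒ p = a/(2b).
p = 582/(2·6.9) ≈ 42.17.

42.17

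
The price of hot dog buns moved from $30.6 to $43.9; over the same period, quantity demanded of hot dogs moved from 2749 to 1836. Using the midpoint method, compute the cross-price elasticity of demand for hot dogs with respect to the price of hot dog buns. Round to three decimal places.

%ΔQ_x = (1836 − 2749)/[(2749+1836)/2] = -913/2292.5 ≈ -0.3983.
%ΔP_y = (43.9 − 30.6)/[(30.6+43.9)/2] ≈ 0.3570.
E_xy = -0.3983/0.3570 ≈ -1.115.
E_xy < 0, so hot dogs and hot dog buns are complements.

-1.115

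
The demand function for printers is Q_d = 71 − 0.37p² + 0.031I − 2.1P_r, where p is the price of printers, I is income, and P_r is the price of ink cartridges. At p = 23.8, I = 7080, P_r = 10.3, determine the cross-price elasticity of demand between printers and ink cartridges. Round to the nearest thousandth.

-0.365

Substituting, Q_d = 71 − 0.37(23.8)² + 0.031(7080) − 2.1(10.3) = 71 − 209.5828 + 219.48 − 21.63 = 59.2672.
∂Q_d/∂P_r = −2.1, so E_xy = -2.1·(10.3/59.2672) ≈ -0.365.
E_xy < 0: the goods are complements.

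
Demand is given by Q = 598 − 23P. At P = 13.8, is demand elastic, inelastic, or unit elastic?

At P = 13.8, Q = 280.6.
dQ/dP = −23.
Point elasticity E = (dQ/dP)·(P/Q) = -23 × 13.8/280.6 ≈ -1.131.
|E| ≈ 1.131 > 1, so demand is elastic.

elastic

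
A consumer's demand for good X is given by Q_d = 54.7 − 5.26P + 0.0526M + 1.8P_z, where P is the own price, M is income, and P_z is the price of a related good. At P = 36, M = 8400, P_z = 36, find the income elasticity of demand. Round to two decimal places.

Q_d = 54.7 − 5.26(36) + 0.0526(8400) + 1.8(36) = 54.7 − 189.36 + 441.84 + 64.8 = 371.98.
∂Q_d/∂M = +0.0526, so E_I = 0.0526·(8400/371.98) ≈ 1.19.
E_I > 1: normal good (luxury).

1.19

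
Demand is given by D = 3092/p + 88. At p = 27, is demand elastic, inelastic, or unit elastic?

At p = 27, D = 202.5185.
dD/dp = −3092/p² = −4.2414.
Point elasticity E = (dD/dp)·(p/D) = -4.2414 × 27/202.5185 ≈ -0.565.
|E| ≈ 0.565 < 1, so demand is inelastic.

inelastic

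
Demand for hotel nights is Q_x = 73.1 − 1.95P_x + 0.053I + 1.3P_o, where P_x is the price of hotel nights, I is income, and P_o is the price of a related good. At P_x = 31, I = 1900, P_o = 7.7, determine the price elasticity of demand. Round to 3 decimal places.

-0.490

Q_x = 73.1 − 1.95(31) + 0.053(1900) + 1.3(7.7) = 73.1 − 60.45 + 100.7 + 10.01 = 123.36.
∂Q_x/∂P_x = −1.95, so E_p = (−1.95)·(31/123.36) ≈ -0.490.
|E_p| < 1: demand is inelastic.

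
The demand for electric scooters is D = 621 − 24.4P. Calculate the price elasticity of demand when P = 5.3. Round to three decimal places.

At P = 5.3, D = 491.68.
dD/dP = −24.4.
Point elasticity E = (dD/dP)·(P/D) = -24.4 × 5.3/491.68 ≈ -0.263.
|E| < 1, so demand is inelastic at this price.

-0.263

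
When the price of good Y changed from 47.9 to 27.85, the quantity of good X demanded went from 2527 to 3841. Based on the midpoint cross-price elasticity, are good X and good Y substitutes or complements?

%ΔQ_x = (3841 − 2527)/[(2527+3841)/2] = 1314/3184 ≈ 0.4127.
%ΔP_y = (27.85 − 47.9)/[(47.9+27.85)/2] ≈ -0.5294.
E_xy = 0.4127/-0.5294 ≈ -0.780.
E_xy < 0, so the goods are complements.

complements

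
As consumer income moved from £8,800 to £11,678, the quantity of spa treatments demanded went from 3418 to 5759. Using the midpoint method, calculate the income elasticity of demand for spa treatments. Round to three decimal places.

1.815

%ΔQ = (5759 − 3418)/[(3418+5759)/2] = 2341/4588.5 ≈ 0.5102.
%ΔY = (11,678 − 8,800)/[(8,800+11,678)/2] = 2878/10239 ≈ 0.2811.
E_I = %ΔQ/%ΔY ≈ 1.815.
E_I > 1: normal good (luxury).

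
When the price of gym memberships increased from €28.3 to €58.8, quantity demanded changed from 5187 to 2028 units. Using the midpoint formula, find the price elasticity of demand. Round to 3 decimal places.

%Δq = (2028 − 5187)/[(5187 + 2028)/2] = -3159/3607.5 ≈ -0.8757.
%ΔP = (58.8 − 28.3)/[(28.3 + 58.8)/2] = 30.5/43.55 ≈ 0.7003.
Arc elasticity E = %Δq/%ΔP ≈ -0.8757/0.7003 ≈ -1.250.
|E| > 1: demand is elastic over this range.

-1.250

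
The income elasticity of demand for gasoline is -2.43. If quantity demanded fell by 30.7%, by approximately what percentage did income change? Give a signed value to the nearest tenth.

%ΔQ ≈ E × %ΔI ⇒ %ΔI = %ΔQ / E = (-30.7%)/(-2.43) ≈ 12.6%.

12.6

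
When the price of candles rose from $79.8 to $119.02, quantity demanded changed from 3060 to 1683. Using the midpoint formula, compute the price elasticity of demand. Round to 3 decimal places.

%ΔQ = (1683 − 3060)/[(3060 + 1683)/2] = -1377/2371.5 ≈ -0.5806.
%Δp = (119.02 − 79.8)/[(79.8 + 119.02)/2] = 39.22/99.41 ≈ 0.3945.
Arc elasticity E = %ΔQ/%Δp ≈ -0.5806/0.3945 ≈ -1.472.
|E| > 1: demand is elastic over this range.

-1.472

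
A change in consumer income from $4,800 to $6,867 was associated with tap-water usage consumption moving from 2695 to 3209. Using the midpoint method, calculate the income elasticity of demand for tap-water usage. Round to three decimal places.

%ΔQ = (3209 − 2695)/[(2695+3209)/2] = 514/2952 ≈ 0.1741.
%ΔI = (6,867 − 4,800)/[(4,800+6,867)/2] = 2067/5833.5 ≈ 0.3543.
E_I = %ΔQ/%ΔI ≈ 0.491.
E_I ∈ (0,1): normal good (necessity).

0.491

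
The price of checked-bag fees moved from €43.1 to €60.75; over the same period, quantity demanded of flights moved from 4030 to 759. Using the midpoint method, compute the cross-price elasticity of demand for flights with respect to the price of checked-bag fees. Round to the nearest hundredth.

-4.02

%ΔQ_x = (759 − 4030)/[(4030+759)/2] = -3271/2394.5 ≈ -1.3660.
%ΔP_y = (60.75 − 43.1)/[(43.1+60.75)/2] ≈ 0.3399.
E_xy = -1.3660/0.3399 ≈ -4.02.
E_xy < 0, so flights and checked-bag fees are complements.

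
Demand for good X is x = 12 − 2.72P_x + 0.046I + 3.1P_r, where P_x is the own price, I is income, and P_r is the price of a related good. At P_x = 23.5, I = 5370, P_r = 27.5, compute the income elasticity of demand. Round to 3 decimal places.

At the given point, x = 12 − 2.72(23.5) + 0.046(5370) + 3.1(27.5) = 12 − 63.92 + 247.02 + 85.25 = 280.35.
∂x/∂I = +0.046, so E_I = 0.046·(5370/280.35) ≈ 0.881.
E_I ∈ (0,1): normal good (necessity).

0.881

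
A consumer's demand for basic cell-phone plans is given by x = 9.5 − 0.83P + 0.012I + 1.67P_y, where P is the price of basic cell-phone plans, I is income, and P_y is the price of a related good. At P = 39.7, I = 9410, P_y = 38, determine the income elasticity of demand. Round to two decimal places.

First evaluate x: 9.5 − 0.83(39.7) + 0.012(9410) + 1.67(38) = 9.5 − 32.951 + 112.92 + 63.46 = 152.929.
∂x/∂I = +0.012, so E_I = 0.012·(9410/152.929) ≈ 0.74.
E_I ∈ (0,1): normal good (necessity).

0.74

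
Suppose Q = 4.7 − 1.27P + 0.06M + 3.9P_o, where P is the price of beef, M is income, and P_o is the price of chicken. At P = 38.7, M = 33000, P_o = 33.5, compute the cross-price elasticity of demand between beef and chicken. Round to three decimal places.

0.063

At the given point, Q = 4.7 − 1.27(38.7) + 0.06(33000) + 3.9(33.5) = 4.7 − 49.149 + 1980 + 130.65 = 2066.201.
∂Q/∂P_o = +3.9, so E_xy = 3.9·(33.5/2066.201) ≈ 0.063.
E_xy > 0: the goods are substitutes.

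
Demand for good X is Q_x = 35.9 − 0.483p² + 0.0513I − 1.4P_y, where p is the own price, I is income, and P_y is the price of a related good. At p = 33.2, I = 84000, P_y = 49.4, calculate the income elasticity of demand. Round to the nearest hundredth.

1.15

First evaluate Q_x: 35.9 − 0.483(33.2)² + 0.0513(84000) − 1.4(49.4) = 35.9 − 532.3819 + 4309.2 − 69.16 = 3743.5581.
∂Q_x/∂I = +0.0513, so E_I = 0.0513·(84000/3743.5581) ≈ 1.15.
E_I > 1: normal good (luxury).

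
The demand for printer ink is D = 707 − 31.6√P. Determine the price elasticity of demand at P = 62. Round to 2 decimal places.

At P = 62, D = 458.1814.
dD/dP = −31.6/(2√P) = −31.6/(2·7.874).
Point elasticity E = (dD/dP)·(P/D) = -2.0066 × 62/458.1814 ≈ -0.27.
|E| < 1, so demand is inelastic at this price.

-0.27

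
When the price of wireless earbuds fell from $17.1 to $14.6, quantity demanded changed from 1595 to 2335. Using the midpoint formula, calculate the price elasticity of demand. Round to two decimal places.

-2.39

%Δq = (2335 − 1595)/[(1595 + 2335)/2] = 740/1965 ≈ 0.3766.
%Δp = (14.6 − 17.1)/[(17.1 + 14.6)/2] = -2.5/15.85 ≈ -0.1577.
Arc elasticity E = %Δq/%Δp ≈ 0.3766/-0.1577 ≈ -2.39.
|E| > 1: demand is elastic over this range.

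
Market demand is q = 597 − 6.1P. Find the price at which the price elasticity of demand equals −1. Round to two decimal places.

48.93

For linear demand q = a − bP, E = −bP/(a − bP). |E| = 1 ⇒ bP = a − bP ⇒ P = a/(2b).
P = 597/(2·6.1) ≈ 48.93.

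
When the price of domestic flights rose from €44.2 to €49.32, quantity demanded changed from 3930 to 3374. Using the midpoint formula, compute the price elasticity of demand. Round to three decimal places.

-1.390

%ΔQ = (3374 − 3930)/[(3930 + 3374)/2] = -556/3652 ≈ -0.1522.
%Δp = (49.32 − 44.2)/[(44.2 + 49.32)/2] = 5.12/46.76 ≈ 0.1095.
Arc elasticity E = %ΔQ/%Δp ≈ -0.1522/0.1095 ≈ -1.390.
|E| > 1: demand is elastic over this range.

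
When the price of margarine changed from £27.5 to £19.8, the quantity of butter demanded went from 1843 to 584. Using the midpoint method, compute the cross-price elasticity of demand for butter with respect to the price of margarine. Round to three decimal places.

%ΔQ_x = (584 − 1843)/[(1843+584)/2] = -1259/1213.5 ≈ -1.0375.
%ΔP_y = (19.8 − 27.5)/[(27.5+19.8)/2] ≈ -0.3256.
E_xy = -1.0375/-0.3256 ≈ 3.187.
E_xy > 0, so butter and margarine are substitutes.

3.187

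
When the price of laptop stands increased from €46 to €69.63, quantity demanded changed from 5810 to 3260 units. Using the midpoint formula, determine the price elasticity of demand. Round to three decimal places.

-1.376

%ΔQ = (3260 − 5810)/[(5810 + 3260)/2] = -2550/4535 ≈ -0.5623.
%Δp = (69.63 − 46)/[(46 + 69.63)/2] = 23.63/57.815 ≈ 0.4087.
Arc elasticity E = %ΔQ/%Δp ≈ -0.5623/0.4087 ≈ -1.376.
|E| > 1: demand is elastic over this range.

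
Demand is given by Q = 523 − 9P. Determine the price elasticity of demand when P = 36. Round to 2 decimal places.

-1.63

At P = 36, Q = 199.
dQ/dP = −9.
Point elasticity E = (dQ/dP)·(P/Q) = -9 × 36/199 ≈ -1.63.
|E| > 1, so demand is elastic at this price.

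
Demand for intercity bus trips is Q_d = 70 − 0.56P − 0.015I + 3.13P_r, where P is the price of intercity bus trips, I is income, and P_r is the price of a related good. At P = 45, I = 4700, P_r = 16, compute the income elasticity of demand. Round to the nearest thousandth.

First evaluate Q_d: 70 − 0.56(45) − 0.015(4700) + 3.13(16) = 70 − 25.2 − 70.5 + 50.08 = 24.38.
∂Q_d/∂I = −0.015, so E_I = -0.015·(4700/24.38) ≈ -2.892.
E_I < 0: inferior good.

-2.892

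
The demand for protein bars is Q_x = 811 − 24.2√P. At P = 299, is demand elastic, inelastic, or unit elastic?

At P = 299, Q_x = 392.5429.
dQ_x/dP = −24.2/(2√P) = −24.2/(2·17.2916).
Point elasticity E = (dQ_x/dP)·(P/Q_x) = -0.6998 × 299/392.5429 ≈ -0.533.
|E| ≈ 0.533 < 1, so demand is inelastic.

inelastic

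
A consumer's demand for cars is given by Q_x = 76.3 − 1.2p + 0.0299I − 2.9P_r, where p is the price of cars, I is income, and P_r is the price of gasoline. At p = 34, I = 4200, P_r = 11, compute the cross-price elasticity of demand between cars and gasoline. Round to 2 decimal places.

At the given point, Q_x = 76.3 − 1.2(34) + 0.0299(4200) − 2.9(11) = 76.3 − 40.8 + 125.58 − 31.9 = 129.18.
∂Q_x/∂P_r = −2.9, so E_xy = -2.9·(11/129.18) ≈ -0.25.
E_xy < 0: the goods are complements.

-0.25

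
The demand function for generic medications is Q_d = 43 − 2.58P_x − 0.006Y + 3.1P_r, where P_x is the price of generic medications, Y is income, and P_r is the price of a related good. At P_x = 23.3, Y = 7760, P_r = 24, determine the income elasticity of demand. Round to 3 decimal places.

Substituting, Q_d = 43 − 2.58(23.3) − 0.006(7760) + 3.1(24) = 43 − 60.114 − 46.56 + 74.4 = 10.726.
∂Q_d/∂Y = −0.006, so E_I = -0.006·(7760/10.726) ≈ -4.341.
E_I < 0: inferior good.

-4.341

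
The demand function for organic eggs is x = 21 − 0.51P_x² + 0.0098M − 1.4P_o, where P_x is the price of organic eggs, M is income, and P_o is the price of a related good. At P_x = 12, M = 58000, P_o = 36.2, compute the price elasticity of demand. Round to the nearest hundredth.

-0.32

At the given point, x = 21 − 0.51(12)² + 0.0098(58000) − 1.4(36.2) = 21 − 73.44 + 568.4 − 50.68 = 465.28.
∂x/∂P_x = −2·0.51·P_x = -12.24, so E_p = -12.24·(12/465.28) ≈ -0.32.
|E_p| < 1: demand is inelastic.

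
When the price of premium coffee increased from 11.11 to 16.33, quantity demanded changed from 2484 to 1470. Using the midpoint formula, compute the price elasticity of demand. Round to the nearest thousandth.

-1.348

%ΔQ = (1470 − 2484)/[(2484 + 1470)/2] = -1014/1977 ≈ -0.5129.
%ΔP = (16.33 − 11.11)/[(11.11 + 16.33)/2] = 5.22/13.72 ≈ 0.3805.
Arc elasticity E = %ΔQ/%ΔP ≈ -0.5129/0.3805 ≈ -1.348.
|E| > 1: demand is elastic over this range.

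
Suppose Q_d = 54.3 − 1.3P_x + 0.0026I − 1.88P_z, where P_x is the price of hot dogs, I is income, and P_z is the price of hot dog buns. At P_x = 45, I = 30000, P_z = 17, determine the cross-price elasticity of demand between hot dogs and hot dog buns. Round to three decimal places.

-0.764

First evaluate Q_d: 54.3 − 1.3(45) + 0.0026(30000) − 1.88(17) = 54.3 − 58.5 + 78 − 31.96 = 41.84.
∂Q_d/∂P_z = −1.88, so E_xy = -1.88·(17/41.84) ≈ -0.764.
E_xy < 0: the goods are complements.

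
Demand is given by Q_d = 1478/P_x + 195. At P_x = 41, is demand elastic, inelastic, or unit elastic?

inelastic

At P_x = 41, Q_d = 231.0488.
dQ_d/dP_x = −1478/P_x² = −0.8792.
Point elasticity E = (dQ_d/dP_x)·(P_x/Q_d) = -0.8792 × 41/231.0488 ≈ -0.156.
|E| ≈ 0.156 < 1, so demand is inelastic.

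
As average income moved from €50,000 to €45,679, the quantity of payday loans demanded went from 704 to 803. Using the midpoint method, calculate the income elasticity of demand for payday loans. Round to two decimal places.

%ΔQ = (803 − 704)/[(704+803)/2] = 99/753.5 ≈ 0.1314.
%ΔI = (45,679 − 50,000)/[(50,000+45,679)/2] = -4321/47839.5 ≈ -0.0903.
E_I = %ΔQ/%ΔI ≈ -1.45.
E_I < 0: inferior good.

-1.45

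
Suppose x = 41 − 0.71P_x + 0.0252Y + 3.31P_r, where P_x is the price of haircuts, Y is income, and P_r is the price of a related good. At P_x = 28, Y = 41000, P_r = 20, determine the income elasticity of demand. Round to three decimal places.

0.922

Substituting, x = 41 − 0.71(28) + 0.0252(41000) + 3.31(20) = 41 − 19.88 + 1033.2 + 66.2 = 1120.52.
∂x/∂Y = +0.0252, so E_I = 0.0252·(41000/1120.52) ≈ 0.922.
E_I ∈ (0,1): normal good (necessity).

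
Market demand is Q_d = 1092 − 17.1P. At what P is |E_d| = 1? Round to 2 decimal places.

31.93

For linear demand Q_d = a − bP, E = −bP/(a − bP). |E| = 1 ⇒ bP = a − bP ⇒ P = a/(2b).
P = 1092/(2·17.1) ≈ 31.93.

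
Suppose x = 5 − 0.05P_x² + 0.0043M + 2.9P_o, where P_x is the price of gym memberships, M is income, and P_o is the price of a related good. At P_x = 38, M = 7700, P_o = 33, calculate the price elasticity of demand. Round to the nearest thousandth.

-2.344

Evaluating quantity at (P_x, M, P_o) gives x = 5 − 0.05(38)² + 0.0043(7700) + 2.9(33) = 5 − 72.2 + 33.11 + 95.7 = 61.61.
∂x/∂P_x = −2·0.05·P_x = -3.8, so E_p = -3.8·(38/61.61) ≈ -2.344.
|E_p| > 1: demand is elastic.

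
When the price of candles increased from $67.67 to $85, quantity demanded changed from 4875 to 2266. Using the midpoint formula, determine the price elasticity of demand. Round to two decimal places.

%ΔQ = (2266 − 4875)/[(4875 + 2266)/2] = -2609/3570.5 ≈ -0.7307.
%ΔP = (85 − 67.67)/[(67.67 + 85)/2] = 17.33/76.335 ≈ 0.2270.
Arc elasticity E = %ΔQ/%ΔP ≈ -0.7307/0.2270 ≈ -3.22.
|E| > 1: demand is elastic over this range.

-3.22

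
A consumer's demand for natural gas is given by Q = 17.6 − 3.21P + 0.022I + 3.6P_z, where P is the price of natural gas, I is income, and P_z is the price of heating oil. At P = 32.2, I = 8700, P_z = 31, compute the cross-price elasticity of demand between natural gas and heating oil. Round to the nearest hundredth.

0.51

At the given point, Q = 17.6 − 3.21(32.2) + 0.022(8700) + 3.6(31) = 17.6 − 103.362 + 191.4 + 111.6 = 217.238.
∂Q/∂P_z = +3.6, so E_xy = 3.6·(31/217.238) ≈ 0.51.
E_xy > 0: the goods are substitutes.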